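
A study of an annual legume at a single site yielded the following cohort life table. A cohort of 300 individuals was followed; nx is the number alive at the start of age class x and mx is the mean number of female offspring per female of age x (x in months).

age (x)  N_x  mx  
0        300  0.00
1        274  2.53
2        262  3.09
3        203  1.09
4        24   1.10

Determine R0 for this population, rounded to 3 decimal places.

5.835

lx = nx/n0 = nx/300: 1, 0.91333…, 0.87333…, 0.67667…, 0.08
lx·mx by age: 0, 2.310733…, 2.6986…, 0.737567…, 0.088
R0 = Σ lx·mx = 5.8349… → 5.835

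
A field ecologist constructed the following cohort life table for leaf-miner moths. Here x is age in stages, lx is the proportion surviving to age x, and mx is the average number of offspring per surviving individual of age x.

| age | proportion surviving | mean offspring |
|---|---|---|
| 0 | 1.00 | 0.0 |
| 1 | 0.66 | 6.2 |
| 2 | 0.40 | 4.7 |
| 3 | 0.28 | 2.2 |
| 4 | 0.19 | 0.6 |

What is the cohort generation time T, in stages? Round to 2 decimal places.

lx·mx: 0, 4.092, 1.88, 0.616, 0.114 → R0 = 6.702
x·lx·mx: 0, 4.092, 3.76, 1.848, 0.456 → Σ = 10.156
T = 10.156 / 6.702 = 1.515369… → 1.52

1.52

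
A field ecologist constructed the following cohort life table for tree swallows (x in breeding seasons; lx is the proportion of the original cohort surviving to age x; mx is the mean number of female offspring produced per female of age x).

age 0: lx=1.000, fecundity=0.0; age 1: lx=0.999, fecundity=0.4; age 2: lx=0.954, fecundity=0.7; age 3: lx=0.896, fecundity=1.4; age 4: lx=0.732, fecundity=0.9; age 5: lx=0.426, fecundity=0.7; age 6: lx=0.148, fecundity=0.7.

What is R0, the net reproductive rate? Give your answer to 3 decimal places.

3.382

lx·mx by age: 0, 0.3996, 0.6678, 1.2544, 0.6588, 0.2982, 0.1036
R0 = Σ lx·mx = 3.3824 → 3.382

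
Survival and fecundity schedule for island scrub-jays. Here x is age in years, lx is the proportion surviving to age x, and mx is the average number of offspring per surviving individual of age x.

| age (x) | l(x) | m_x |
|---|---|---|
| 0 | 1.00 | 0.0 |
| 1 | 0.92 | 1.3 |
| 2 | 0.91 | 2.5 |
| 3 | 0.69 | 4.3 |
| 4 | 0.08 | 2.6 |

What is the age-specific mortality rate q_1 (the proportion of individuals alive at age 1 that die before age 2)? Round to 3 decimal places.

q_1 = (l_1 − l_2) / l_1 = (0.92 − 0.91) / 0.92
     = 0.01 / 0.92 = 0.01087… → 0.011

0.011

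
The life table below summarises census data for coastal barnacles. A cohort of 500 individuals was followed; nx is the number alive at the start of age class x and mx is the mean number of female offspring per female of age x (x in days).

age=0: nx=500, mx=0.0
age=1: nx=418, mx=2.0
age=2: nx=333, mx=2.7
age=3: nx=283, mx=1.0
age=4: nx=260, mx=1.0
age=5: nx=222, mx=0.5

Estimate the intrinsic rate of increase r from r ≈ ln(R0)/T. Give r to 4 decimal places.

0.7358

lx = nx/n0 = nx/500: 1, 0.836, 0.666, 0.566, 0.52, 0.444
R0 = Σ lx·mx = 0 + 1.672 + 1.7982 + 0.566 + 0.52 + 0.222 = 4.7782
Σ x·lx·mx = 10.1564; T = 10.1564/4.7782 = 2.12557…
r ≈ ln(R0)/T = ln(4.7782)/2.12557… = 0.735833… → 0.7358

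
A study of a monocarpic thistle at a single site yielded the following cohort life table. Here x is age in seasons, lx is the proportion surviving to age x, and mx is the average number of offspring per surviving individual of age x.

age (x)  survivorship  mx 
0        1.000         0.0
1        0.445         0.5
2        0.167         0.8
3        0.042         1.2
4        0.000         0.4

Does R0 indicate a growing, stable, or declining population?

declining

R0 = Σ lx·mx = 0 + 0.2225 + 0.1336 + 0.0504 + 0 = 0.4065
R0 < 1, so the population is declining.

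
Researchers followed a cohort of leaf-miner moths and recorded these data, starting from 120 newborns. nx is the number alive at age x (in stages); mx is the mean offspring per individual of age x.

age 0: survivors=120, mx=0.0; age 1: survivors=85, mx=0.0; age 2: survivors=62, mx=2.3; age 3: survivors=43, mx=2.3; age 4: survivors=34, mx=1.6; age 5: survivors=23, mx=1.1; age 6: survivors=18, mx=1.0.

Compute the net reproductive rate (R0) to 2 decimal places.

lx = nx/n0 = nx/120: 1, 0.70833…, 0.51667…, 0.35833…, 0.28333…, 0.19167…, 0.15
lx·mx by age: 0, 0, 1.188333…, 0.824167…, 0.453333…, 0.210833…, 0.15
R0 = Σ lx·mx = 2.826667… → 2.83

2.83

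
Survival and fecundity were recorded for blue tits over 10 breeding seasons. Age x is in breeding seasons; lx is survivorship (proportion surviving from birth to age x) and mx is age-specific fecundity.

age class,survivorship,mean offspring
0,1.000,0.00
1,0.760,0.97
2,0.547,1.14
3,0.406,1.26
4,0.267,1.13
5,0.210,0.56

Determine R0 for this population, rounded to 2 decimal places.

lx·mx by age: 0, 0.7372, 0.62358, 0.51156, 0.30171, 0.1176
R0 = Σ lx·mx = 2.29165 → 2.29

2.29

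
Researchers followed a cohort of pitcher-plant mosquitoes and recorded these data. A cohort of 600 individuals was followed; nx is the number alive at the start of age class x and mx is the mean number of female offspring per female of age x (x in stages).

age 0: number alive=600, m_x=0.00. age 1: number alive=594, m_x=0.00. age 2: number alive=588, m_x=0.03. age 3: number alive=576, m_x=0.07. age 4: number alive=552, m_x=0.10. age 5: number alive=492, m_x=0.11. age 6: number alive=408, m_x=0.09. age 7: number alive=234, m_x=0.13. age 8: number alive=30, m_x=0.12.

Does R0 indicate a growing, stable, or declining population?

declining

lx = nx/n0 = nx/600: 1, 0.99, 0.98, 0.96, 0.92, 0.82, 0.68, 0.39, 0.05
R0 = Σ lx·mx = 0 + 0 + 0.0294 + 0.0672 + 0.092 + 0.0902 + 0.0612 + 0.0507 + 0.006 = 0.3967
R0 < 1, so the population is declining.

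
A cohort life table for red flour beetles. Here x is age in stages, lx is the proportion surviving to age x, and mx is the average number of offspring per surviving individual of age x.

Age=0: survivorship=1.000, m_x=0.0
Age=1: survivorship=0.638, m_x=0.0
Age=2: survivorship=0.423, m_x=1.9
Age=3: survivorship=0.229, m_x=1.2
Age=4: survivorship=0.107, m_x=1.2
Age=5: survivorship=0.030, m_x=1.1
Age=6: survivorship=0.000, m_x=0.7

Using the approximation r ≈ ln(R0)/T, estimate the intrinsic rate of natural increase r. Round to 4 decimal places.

R0 = Σ lx·mx = 0 + 0 + 0.8037 + 0.2748 + 0.1284 + 0.033 + 0 = 1.2399
Σ x·lx·mx = 3.1104; T = 3.1104/1.2399 = 2.50859…
r ≈ ln(R0)/T = ln(1.2399)/2.50859… = 0.085718… → 0.0857

0.0857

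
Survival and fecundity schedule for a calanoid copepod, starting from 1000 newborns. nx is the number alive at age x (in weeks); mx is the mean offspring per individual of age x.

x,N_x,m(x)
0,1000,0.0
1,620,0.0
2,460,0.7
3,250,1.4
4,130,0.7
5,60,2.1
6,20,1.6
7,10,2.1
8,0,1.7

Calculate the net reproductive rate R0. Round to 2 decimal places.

lx = nx/n0 = nx/1000: 1, 0.62, 0.46, 0.25, 0.13, 0.06, 0.02, 0.01, 0
lx·mx by age: 0, 0, 0.322, 0.35, 0.091, 0.126, 0.032, 0.021, 0
R0 = Σ lx·mx = 0.942 → 0.94

0.94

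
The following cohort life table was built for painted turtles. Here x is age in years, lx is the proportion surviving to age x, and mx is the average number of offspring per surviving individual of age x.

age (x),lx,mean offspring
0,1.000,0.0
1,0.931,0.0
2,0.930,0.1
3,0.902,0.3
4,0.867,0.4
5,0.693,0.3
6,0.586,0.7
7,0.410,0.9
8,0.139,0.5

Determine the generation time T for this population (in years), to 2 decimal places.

lx·mx: 0, 0, 0.093, 0.2706, 0.3468, 0.2079, 0.4102, 0.369, 0.0695 → R0 = 1.767
x·lx·mx: 0, 0, 0.186, 0.8118, 1.3872, 1.0395, 2.4612, 2.583, 0.556 → Σ = 9.0247
T = 9.0247 / 1.767 = 5.107357… → 5.11

5.11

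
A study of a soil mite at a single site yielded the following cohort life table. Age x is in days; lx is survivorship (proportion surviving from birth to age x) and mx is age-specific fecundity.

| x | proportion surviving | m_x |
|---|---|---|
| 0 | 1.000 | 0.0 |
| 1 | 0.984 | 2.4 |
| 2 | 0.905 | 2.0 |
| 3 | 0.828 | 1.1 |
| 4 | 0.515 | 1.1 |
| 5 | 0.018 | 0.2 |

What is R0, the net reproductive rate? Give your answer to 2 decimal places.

5.65

lx·mx by age: 0, 2.3616, 1.81, 0.9108, 0.5665, 0.0036
R0 = Σ lx·mx = 5.6525 → 5.65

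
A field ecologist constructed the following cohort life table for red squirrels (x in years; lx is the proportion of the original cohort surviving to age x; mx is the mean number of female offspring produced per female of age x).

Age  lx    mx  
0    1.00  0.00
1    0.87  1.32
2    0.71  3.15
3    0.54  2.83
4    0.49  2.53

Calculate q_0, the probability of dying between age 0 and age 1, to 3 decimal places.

q_0 = (l_0 − l_1) / l_0 = (1 − 0.87) / 1
     = 0.13 / 1 = 0.13 → 0.130

0.130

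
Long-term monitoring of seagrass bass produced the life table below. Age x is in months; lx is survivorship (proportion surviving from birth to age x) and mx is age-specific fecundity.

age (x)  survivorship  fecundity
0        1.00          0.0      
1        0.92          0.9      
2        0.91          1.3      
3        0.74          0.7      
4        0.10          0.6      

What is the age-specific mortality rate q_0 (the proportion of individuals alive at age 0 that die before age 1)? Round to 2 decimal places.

q_0 = (l_0 − l_1) / l_0 = (1 − 0.92) / 1
     = 0.08 / 1 = 0.08 → 0.08

0.08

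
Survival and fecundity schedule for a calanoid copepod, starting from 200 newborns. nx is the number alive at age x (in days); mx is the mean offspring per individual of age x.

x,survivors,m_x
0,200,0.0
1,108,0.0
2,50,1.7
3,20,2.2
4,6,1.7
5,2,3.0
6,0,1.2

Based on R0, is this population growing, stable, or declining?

lx = nx/n0 = nx/200: 1, 0.54, 0.25, 0.1, 0.03, 0.01, 0
R0 = Σ lx·mx = 0 + 0 + 0.425 + 0.22 + 0.051 + 0.03 + 0 = 0.726
R0 < 1, so the population is declining.

declining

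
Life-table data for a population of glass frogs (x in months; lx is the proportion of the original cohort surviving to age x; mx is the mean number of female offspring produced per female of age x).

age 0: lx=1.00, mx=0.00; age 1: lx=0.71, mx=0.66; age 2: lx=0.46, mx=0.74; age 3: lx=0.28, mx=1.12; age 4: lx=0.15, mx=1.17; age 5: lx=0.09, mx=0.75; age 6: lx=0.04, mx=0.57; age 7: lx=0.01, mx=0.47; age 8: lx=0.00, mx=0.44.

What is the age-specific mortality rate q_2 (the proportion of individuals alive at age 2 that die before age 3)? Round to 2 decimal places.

q_2 = (l_2 − l_3) / l_2 = (0.46 − 0.28) / 0.46
     = 0.18 / 0.46 = 0.391304… → 0.39

0.39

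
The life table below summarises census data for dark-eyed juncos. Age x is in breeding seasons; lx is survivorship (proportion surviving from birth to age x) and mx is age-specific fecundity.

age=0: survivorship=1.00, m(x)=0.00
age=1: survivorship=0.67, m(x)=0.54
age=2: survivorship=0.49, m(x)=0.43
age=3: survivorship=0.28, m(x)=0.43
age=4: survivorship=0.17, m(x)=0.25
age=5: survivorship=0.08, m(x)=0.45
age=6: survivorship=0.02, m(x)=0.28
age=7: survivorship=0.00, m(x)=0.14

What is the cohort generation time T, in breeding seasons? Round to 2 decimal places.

1.97

lx·mx: 0, 0.3618, 0.2107, 0.1204, 0.0425, 0.036, 0.0056, 0 → R0 = 0.777
x·lx·mx: 0, 0.3618, 0.4214, 0.3612, 0.17, 0.18, 0.0336, 0 → Σ = 1.528
T = 1.528 / 0.777 = 1.966538… → 1.97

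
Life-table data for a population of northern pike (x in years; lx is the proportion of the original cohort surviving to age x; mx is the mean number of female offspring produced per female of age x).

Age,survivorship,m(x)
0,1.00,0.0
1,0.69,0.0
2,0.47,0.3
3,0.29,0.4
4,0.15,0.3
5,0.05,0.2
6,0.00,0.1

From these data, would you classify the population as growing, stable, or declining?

R0 = Σ lx·mx = 0 + 0 + 0.141 + 0.116 + 0.045 + 0.01 + 0 = 0.312
R0 < 1, so the population is declining.

declining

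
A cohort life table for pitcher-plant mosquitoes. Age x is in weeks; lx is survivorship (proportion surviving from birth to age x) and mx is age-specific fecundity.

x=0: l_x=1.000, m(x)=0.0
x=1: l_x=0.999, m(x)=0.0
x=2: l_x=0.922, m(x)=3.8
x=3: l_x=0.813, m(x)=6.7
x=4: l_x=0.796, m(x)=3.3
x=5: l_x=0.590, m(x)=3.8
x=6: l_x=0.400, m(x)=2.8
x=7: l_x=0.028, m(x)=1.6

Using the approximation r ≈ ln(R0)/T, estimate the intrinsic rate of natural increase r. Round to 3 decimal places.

R0 = Σ lx·mx = 0 + 0 + 3.5036 + 5.4471 + 2.6268 + 2.242 + 1.12 + 0.0448 = 14.9843
Σ x·lx·mx = 52.0993; T = 52.0993/14.9843 = 3.47693…
r ≈ ln(R0)/T = ln(14.9843)/3.47693… = 0.77856… → 0.779

0.779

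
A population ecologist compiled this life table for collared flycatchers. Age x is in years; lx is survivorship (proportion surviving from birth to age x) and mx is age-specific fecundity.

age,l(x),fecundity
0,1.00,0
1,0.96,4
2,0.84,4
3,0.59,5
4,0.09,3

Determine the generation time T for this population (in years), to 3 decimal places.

1.966

lx·mx: 0, 3.84, 3.36, 2.95, 0.27 → R0 = 10.42
x·lx·mx: 0, 3.84, 6.72, 8.85, 1.08 → Σ = 20.49
T = 20.49 / 10.42 = 1.966411… → 1.966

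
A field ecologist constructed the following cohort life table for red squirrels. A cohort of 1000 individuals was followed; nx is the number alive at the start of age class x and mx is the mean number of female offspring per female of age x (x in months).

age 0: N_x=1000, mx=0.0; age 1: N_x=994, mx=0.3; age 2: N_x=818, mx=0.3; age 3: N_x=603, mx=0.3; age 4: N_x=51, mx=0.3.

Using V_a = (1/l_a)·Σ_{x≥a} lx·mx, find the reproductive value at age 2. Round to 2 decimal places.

0.54

lx = nx/n0 = nx/1000: 1, 0.994, 0.818, 0.603, 0.051
lx·mx for x ≥ 2: 0.2454, 0.1809, 0.0153 → sum = 0.4416
V_2 = 0.4416 / l_2 = 0.4416 / 0.818 = 0.539853… → 0.54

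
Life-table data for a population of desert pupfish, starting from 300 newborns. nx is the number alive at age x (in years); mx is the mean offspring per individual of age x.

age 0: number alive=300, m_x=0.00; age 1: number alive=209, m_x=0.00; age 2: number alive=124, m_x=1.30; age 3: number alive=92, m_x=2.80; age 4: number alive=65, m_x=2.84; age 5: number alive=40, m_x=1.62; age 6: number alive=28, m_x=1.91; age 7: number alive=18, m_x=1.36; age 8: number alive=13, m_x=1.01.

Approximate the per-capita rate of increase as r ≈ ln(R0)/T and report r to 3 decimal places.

0.256

lx = nx/n0 = nx/300: 1, 0.69667…, 0.41333…, 0.30667…, 0.21667…, 0.13333…, 0.09333…, 0.06, 0.04333…
R0 = Σ lx·mx = 0 + 0 + 0.53733… + 0.85867… + 0.61533… + 0.216… + 0.17827… + 0.0816 + 0.04377… = 2.530967…
Σ x·lx·mx = 9.182933…; T = 9.182933…/2.530967… = 3.62823…
r ≈ ln(R0)/T = ln(2.530967…)/3.62823… = 0.25594… → 0.256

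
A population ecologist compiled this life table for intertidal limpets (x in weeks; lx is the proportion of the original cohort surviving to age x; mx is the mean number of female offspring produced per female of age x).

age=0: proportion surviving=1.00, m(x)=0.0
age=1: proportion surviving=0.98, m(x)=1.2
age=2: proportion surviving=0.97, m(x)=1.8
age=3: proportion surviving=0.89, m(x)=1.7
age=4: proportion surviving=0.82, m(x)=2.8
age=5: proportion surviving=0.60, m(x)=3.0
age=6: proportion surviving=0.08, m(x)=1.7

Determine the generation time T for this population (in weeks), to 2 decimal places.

3.25

lx·mx: 0, 1.176, 1.746, 1.513, 2.296, 1.8, 0.136 → R0 = 8.667
x·lx·mx: 0, 1.176, 3.492, 4.539, 9.184, 9, 0.816 → Σ = 28.207
T = 28.207 / 8.667 = 3.254529… → 3.25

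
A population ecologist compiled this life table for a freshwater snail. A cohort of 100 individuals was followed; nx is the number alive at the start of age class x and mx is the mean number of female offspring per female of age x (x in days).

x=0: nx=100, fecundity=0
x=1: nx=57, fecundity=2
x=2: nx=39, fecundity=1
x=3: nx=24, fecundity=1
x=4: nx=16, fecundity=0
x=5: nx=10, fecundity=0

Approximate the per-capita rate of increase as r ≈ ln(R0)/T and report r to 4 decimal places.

lx = nx/n0 = nx/100: 1, 0.57, 0.39, 0.24, 0.16, 0.1
R0 = Σ lx·mx = 0 + 1.14 + 0.39 + 0.24 + 0 + 0 = 1.77
Σ x·lx·mx = 2.64; T = 2.64/1.77 = 1.49153…
r ≈ ln(R0)/T = ln(1.77)/1.49153… = 0.382816… → 0.3828

0.3828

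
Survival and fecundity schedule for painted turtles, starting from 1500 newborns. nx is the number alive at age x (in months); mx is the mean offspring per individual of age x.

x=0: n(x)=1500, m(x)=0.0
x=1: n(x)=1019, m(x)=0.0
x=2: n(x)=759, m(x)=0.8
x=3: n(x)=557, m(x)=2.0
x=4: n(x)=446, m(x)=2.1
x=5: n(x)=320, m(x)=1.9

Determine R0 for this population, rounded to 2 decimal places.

2.18

lx = nx/n0 = nx/1500: 1, 0.67933…, 0.506, 0.37133…, 0.29733…, 0.21333…
lx·mx by age: 0, 0, 0.4048, 0.742667…, 0.6244…, 0.405333…
R0 = Σ lx·mx = 2.1772… → 2.18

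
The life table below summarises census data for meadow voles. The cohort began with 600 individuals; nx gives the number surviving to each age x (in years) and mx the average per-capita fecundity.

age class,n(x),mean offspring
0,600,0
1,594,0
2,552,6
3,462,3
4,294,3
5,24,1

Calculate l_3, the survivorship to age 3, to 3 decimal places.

0.770

l_3 = n_3/n_0 = 462/600 = 0.77 → 0.770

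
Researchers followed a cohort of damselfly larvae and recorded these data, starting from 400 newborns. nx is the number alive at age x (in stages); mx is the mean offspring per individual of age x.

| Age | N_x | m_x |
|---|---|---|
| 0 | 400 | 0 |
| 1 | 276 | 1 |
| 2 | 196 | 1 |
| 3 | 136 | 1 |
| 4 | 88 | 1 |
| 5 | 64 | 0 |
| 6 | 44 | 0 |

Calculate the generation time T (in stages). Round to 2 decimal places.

lx = nx/n0 = nx/400: 1, 0.69, 0.49, 0.34, 0.22, 0.16, 0.11
lx·mx: 0, 0.69, 0.49, 0.34, 0.22, 0, 0 → R0 = 1.74
x·lx·mx: 0, 0.69, 0.98, 1.02, 0.88, 0, 0 → Σ = 3.57
T = 3.57 / 1.74 = 2.051724… → 2.05

2.05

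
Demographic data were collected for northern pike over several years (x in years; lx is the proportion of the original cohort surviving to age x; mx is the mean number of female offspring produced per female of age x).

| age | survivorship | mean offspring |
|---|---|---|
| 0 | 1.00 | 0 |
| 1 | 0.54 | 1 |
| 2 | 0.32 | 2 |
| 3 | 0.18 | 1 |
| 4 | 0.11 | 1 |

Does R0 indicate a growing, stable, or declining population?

R0 = Σ lx·mx = 0 + 0.54 + 0.64 + 0.18 + 0.11 = 1.47
R0 > 1, so the population is growing.

growing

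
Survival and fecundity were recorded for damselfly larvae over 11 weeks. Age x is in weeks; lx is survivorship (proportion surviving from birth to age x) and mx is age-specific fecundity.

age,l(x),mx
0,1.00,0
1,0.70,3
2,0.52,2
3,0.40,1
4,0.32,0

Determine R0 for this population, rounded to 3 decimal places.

3.540

lx·mx by age: 0, 2.1, 1.04, 0.4, 0
R0 = Σ lx·mx = 3.54 → 3.540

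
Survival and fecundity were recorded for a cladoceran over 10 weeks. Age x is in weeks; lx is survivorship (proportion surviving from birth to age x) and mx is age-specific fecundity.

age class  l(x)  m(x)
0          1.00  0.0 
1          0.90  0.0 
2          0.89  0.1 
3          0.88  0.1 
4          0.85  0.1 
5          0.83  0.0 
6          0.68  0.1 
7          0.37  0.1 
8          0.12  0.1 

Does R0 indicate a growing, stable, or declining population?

declining

R0 = Σ lx·mx = 0 + 0 + 0.089 + 0.088 + 0.085 + 0 + 0.068 + 0.037 + 0.012 = 0.379
R0 < 1, so the population is declining.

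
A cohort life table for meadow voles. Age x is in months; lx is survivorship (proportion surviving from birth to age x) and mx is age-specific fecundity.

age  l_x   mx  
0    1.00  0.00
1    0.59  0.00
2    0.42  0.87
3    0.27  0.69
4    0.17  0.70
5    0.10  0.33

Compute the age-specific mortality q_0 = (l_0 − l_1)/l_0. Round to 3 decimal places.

q_0 = (l_0 − l_1) / l_0 = (1 − 0.59) / 1
     = 0.41 / 1 = 0.41 → 0.410

0.410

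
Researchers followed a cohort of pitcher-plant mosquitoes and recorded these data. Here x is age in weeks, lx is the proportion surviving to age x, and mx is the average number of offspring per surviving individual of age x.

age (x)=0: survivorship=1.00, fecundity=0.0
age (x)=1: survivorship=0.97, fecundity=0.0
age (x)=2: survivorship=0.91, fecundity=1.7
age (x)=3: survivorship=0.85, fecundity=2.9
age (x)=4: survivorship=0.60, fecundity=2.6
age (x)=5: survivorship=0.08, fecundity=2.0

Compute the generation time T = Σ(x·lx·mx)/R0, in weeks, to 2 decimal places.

3.06

lx·mx: 0, 0, 1.547, 2.465, 1.56, 0.16 → R0 = 5.732
x·lx·mx: 0, 0, 3.094, 7.395, 6.24, 0.8 → Σ = 17.529
T = 17.529 / 5.732 = 3.058095… → 3.06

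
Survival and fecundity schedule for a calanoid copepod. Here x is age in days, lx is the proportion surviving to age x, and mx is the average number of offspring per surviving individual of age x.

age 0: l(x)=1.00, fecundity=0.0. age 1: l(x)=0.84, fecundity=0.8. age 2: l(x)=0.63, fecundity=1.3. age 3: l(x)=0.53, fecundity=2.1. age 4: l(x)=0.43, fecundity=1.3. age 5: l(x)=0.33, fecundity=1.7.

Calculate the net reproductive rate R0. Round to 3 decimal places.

lx·mx by age: 0, 0.672, 0.819, 1.113, 0.559, 0.561
R0 = Σ lx·mx = 3.724 → 3.724

3.724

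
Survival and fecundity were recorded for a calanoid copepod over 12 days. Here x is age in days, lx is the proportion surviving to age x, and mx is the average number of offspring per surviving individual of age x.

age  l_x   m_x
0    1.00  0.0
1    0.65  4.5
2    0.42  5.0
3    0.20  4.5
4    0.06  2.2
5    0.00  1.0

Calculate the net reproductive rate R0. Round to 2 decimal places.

6.06

lx·mx by age: 0, 2.925, 2.1, 0.9, 0.132, 0
R0 = Σ lx·mx = 6.057 → 6.06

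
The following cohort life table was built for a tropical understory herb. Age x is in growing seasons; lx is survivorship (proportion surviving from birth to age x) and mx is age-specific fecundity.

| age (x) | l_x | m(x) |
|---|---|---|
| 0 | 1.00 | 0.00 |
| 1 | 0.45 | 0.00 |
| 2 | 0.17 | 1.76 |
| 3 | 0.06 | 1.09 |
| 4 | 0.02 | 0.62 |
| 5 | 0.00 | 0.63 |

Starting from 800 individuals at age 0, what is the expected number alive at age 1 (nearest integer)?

Expected survivors = N0 · l_1 = 800 × 0.45 = 360 → 360

360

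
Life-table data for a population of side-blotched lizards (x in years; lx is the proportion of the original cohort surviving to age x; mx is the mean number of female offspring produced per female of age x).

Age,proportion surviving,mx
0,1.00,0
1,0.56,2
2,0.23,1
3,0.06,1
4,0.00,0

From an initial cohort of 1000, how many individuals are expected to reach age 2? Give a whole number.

Expected survivors = N0 · l_2 = 1000 × 0.23 = 230 → 230

230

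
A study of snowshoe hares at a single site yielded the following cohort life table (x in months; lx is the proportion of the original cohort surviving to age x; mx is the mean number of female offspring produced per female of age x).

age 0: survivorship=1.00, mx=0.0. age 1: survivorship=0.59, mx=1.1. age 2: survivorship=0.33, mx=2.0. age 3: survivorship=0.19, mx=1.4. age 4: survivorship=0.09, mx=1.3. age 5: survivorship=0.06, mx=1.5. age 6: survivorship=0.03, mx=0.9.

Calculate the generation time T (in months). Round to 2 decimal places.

2.13

lx·mx: 0, 0.649, 0.66, 0.266, 0.117, 0.09, 0.027 → R0 = 1.809
x·lx·mx: 0, 0.649, 1.32, 0.798, 0.468, 0.45, 0.162 → Σ = 3.847
T = 3.847 / 1.809 = 2.126589… → 2.13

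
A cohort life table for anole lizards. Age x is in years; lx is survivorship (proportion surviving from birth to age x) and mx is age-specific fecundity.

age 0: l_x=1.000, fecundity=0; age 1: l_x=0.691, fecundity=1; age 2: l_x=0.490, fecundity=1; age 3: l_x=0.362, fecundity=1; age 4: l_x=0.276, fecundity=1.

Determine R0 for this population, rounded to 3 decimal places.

1.819

lx·mx by age: 0, 0.691, 0.49, 0.362, 0.276
R0 = Σ lx·mx = 1.819 → 1.819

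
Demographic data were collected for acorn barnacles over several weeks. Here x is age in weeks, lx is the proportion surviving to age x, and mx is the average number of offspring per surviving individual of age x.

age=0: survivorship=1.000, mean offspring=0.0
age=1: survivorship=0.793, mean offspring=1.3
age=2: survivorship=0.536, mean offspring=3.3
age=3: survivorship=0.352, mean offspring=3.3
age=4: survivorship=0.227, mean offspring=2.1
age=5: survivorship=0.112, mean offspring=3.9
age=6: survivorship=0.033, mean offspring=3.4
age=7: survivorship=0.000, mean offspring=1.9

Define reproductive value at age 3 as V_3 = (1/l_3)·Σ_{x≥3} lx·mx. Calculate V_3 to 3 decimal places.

lx·mx for x ≥ 3: 1.1616, 0.4767, 0.4368, 0.1122, 0 → sum = 2.1873
V_3 = 2.1873 / l_3 = 2.1873 / 0.352 = 6.21392… → 6.214

6.214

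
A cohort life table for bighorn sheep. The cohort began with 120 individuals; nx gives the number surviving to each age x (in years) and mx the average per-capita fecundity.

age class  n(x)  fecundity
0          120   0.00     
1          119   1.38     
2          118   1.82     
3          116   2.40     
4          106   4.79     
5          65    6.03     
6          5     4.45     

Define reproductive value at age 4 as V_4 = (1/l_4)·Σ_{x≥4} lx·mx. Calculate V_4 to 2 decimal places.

8.70

lx = nx/n0 = nx/120: 1, 0.99167…, 0.98333…, 0.96667…, 0.88333…, 0.54167…, 0.04167…
lx·mx for x ≥ 4: 4.231167…, 3.26625…, 0.185417… → sum = 7.682833…
V_4 = 7.682833… / l_4 = 7.682833… / 0.883333… = 8.697547… → 8.70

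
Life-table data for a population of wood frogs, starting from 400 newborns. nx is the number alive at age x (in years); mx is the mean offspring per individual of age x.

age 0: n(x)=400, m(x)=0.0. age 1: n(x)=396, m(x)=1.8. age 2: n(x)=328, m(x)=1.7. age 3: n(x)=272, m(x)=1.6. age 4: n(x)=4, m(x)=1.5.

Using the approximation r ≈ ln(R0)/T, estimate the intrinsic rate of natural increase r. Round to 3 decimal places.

lx = nx/n0 = nx/400: 1, 0.99, 0.82, 0.68, 0.01
R0 = Σ lx·mx = 0 + 1.782 + 1.394 + 1.088 + 0.015 = 4.279
Σ x·lx·mx = 7.894; T = 7.894/4.279 = 1.84482…
r ≈ ln(R0)/T = ln(4.279)/1.84482… = 0.788… → 0.788

0.788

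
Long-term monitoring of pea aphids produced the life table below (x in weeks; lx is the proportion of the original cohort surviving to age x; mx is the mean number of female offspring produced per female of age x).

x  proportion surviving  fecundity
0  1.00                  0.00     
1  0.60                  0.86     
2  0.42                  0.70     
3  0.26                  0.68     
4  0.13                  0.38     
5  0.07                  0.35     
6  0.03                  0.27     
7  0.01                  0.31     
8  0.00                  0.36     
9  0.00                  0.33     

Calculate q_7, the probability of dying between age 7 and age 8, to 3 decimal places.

q_7 = (l_7 − l_8) / l_7 = (0.01 − 0) / 0.01
     = 0.01 / 0.01 = 1 → 1.000

1.000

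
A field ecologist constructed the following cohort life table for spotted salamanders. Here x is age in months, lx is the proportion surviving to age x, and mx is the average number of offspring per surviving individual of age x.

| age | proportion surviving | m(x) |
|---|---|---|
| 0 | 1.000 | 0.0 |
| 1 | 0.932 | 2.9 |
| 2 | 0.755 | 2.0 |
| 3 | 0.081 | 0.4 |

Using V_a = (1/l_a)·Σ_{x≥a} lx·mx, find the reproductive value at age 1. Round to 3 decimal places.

4.555

lx·mx for x ≥ 1: 2.7028, 1.51, 0.0324 → sum = 4.2452
V_1 = 4.2452 / l_1 = 4.2452 / 0.932 = 4.554936… → 4.555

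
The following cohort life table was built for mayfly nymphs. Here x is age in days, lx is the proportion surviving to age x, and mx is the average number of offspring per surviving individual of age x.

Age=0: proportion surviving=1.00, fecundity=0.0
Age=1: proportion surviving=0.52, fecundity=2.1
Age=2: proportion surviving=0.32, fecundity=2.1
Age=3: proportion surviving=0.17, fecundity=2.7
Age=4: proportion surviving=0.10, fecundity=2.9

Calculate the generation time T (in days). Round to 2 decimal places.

1.98

lx·mx: 0, 1.092, 0.672, 0.459, 0.29 → R0 = 2.513
x·lx·mx: 0, 1.092, 1.344, 1.377, 1.16 → Σ = 4.973
T = 4.973 / 2.513 = 1.97891… → 1.98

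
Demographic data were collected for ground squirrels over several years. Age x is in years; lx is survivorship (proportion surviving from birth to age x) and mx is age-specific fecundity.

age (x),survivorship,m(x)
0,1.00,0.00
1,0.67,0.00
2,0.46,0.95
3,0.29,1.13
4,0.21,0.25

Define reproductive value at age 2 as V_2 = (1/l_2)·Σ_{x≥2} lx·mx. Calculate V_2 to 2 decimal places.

lx·mx for x ≥ 2: 0.437, 0.3277, 0.0525 → sum = 0.8172
V_2 = 0.8172 / l_2 = 0.8172 / 0.46 = 1.776522… → 1.78

1.78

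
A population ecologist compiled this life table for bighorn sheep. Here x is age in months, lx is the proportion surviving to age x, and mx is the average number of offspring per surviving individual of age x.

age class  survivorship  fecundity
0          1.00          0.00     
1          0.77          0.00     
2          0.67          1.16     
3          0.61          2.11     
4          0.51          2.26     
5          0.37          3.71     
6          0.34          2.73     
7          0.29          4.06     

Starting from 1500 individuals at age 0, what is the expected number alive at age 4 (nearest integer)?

765

Expected survivors = N0 · l_4 = 1500 × 0.51 = 765 → 765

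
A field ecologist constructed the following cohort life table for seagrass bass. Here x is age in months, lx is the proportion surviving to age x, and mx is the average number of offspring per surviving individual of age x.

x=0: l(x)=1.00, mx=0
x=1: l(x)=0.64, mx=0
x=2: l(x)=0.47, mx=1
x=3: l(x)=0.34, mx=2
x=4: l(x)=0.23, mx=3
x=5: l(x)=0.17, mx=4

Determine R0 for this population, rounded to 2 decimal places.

lx·mx by age: 0, 0, 0.47, 0.68, 0.69, 0.68
R0 = Σ lx·mx = 2.52 → 2.52

2.52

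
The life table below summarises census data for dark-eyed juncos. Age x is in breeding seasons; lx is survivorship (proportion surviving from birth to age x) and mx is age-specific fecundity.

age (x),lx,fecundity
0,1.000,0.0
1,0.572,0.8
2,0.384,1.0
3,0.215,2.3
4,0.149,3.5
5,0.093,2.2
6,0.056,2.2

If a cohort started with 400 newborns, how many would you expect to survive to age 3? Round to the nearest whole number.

86

Expected survivors = N0 · l_3 = 400 × 0.215 = 86 → 86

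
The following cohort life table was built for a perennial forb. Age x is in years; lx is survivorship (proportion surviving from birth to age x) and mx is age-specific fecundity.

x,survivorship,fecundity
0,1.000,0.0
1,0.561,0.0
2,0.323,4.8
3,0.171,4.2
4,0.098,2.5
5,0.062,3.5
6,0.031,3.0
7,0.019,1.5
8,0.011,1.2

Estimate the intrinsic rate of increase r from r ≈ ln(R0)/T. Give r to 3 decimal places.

R0 = Σ lx·mx = 0 + 0 + 1.5504 + 0.7182 + 0.245 + 0.217 + 0.093 + 0.0285 + 0.0132 = 2.8653
Σ x·lx·mx = 8.1835; T = 8.1835/2.8653 = 2.85607…
r ≈ ln(R0)/T = ln(2.8653)/2.85607… = 0.36857… → 0.369

0.369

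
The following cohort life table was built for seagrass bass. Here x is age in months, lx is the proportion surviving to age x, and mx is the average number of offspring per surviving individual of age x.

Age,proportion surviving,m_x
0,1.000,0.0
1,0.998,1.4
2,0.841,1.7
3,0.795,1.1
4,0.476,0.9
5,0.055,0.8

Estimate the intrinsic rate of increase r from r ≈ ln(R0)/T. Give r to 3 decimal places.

0.677

R0 = Σ lx·mx = 0 + 1.3972 + 1.4297 + 0.8745 + 0.4284 + 0.044 = 4.1738
Σ x·lx·mx = 8.8137; T = 8.8137/4.1738 = 2.11167…
r ≈ ln(R0)/T = ln(4.1738)/2.11167… = 0.67663… → 0.677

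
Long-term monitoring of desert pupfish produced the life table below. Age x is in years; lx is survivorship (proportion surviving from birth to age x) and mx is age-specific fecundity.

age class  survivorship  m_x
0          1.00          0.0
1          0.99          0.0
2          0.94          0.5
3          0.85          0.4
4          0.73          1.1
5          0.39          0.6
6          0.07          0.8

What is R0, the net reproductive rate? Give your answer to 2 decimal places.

lx·mx by age: 0, 0, 0.47, 0.34, 0.803, 0.234, 0.056
R0 = Σ lx·mx = 1.903 → 1.90

1.90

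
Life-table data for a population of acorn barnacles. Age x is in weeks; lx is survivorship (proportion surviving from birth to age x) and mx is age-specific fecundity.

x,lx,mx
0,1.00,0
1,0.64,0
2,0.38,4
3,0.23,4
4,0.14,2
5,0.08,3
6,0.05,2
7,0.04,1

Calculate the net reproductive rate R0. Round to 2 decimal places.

3.10

lx·mx by age: 0, 0, 1.52, 0.92, 0.28, 0.24, 0.1, 0.04
R0 = Σ lx·mx = 3.1 → 3.10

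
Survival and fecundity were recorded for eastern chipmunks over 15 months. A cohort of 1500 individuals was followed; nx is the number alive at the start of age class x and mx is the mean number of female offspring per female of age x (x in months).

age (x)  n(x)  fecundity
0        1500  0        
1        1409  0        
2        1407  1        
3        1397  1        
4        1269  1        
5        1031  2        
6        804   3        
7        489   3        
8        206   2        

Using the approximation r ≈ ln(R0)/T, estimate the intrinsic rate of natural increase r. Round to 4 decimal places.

lx = nx/n0 = nx/1500: 1, 0.93933…, 0.938, 0.93133…, 0.846, 0.68733…, 0.536, 0.326, 0.13733…
R0 = Σ lx·mx = 0 + 0 + 0.938 + 0.93133… + 0.846 + 1.37467… + 1.608 + 0.978 + 0.27467… = 6.950667…
Σ x·lx·mx = 33.618667…; T = 33.618667…/6.950667… = 4.83675…
r ≈ ln(R0)/T = ln(6.950667…)/4.83675… = 0.400855… → 0.4009

0.4009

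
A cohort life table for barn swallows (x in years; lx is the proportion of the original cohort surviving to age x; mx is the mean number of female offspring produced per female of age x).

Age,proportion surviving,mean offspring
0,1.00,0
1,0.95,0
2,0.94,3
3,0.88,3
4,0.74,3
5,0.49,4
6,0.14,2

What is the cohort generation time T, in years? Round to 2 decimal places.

3.42

lx·mx: 0, 0, 2.82, 2.64, 2.22, 1.96, 0.28 → R0 = 9.92
x·lx·mx: 0, 0, 5.64, 7.92, 8.88, 9.8, 1.68 → Σ = 33.92
T = 33.92 / 9.92 = 3.419355… → 3.42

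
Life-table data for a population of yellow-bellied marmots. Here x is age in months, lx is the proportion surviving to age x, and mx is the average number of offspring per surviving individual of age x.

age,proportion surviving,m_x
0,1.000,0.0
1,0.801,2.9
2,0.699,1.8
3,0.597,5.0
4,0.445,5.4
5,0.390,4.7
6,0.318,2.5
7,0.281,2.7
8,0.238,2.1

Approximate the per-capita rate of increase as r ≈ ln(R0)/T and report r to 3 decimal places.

0.704

R0 = Σ lx·mx = 0 + 2.3229 + 1.2582 + 2.985 + 2.403 + 1.833 + 0.795 + 0.7587 + 0.4998 = 12.8556
Σ x·lx·mx = 46.6506; T = 46.6506/12.8556 = 3.62882…
r ≈ ln(R0)/T = ln(12.8556)/3.62882… = 0.70375… → 0.704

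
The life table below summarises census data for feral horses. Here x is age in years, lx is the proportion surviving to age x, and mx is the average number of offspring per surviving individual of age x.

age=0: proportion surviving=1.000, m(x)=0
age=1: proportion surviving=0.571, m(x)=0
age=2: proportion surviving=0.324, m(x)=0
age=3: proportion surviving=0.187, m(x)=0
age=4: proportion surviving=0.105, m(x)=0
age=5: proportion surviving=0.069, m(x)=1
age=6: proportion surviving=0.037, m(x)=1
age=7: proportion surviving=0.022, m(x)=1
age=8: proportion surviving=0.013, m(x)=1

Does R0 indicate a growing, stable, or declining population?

declining

R0 = Σ lx·mx = 0 + 0 + 0 + 0 + 0 + 0.069 + 0.037 + 0.022 + 0.013 = 0.141
R0 < 1, so the population is declining.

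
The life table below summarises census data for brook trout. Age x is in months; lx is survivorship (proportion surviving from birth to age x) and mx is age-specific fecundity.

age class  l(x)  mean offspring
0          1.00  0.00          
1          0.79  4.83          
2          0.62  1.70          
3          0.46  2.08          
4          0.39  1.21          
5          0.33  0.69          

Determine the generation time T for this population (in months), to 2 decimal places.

1.81

lx·mx: 0, 3.8157, 1.054, 0.9568, 0.4719, 0.2277 → R0 = 6.5261
x·lx·mx: 0, 3.8157, 2.108, 2.8704, 1.8876, 1.1385 → Σ = 11.8202
T = 11.8202 / 6.5261 = 1.81122… → 1.81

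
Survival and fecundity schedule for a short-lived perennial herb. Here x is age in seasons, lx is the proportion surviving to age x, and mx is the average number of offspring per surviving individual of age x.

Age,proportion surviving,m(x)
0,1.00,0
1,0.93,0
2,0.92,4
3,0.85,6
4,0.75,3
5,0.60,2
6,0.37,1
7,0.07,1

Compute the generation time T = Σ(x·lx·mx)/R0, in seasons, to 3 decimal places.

3.186

lx·mx: 0, 0, 3.68, 5.1, 2.25, 1.2, 0.37, 0.07 → R0 = 12.67
x·lx·mx: 0, 0, 7.36, 15.3, 9, 6, 2.22, 0.49 → Σ = 40.37
T = 40.37 / 12.67 = 3.186267… → 3.186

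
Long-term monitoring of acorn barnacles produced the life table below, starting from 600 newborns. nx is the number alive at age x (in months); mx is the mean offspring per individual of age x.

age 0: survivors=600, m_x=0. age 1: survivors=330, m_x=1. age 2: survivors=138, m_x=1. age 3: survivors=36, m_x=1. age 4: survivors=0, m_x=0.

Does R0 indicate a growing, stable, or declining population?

declining

lx = nx/n0 = nx/600: 1, 0.55, 0.23, 0.06, 0
R0 = Σ lx·mx = 0 + 0.55 + 0.23 + 0.06 + 0 = 0.84
R0 < 1, so the population is declining.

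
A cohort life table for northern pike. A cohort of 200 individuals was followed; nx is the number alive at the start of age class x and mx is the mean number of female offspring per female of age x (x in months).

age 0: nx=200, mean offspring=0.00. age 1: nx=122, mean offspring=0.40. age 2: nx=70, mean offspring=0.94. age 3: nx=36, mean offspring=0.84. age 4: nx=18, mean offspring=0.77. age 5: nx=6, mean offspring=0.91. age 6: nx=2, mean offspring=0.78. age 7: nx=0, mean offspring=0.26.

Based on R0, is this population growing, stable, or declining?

declining

lx = nx/n0 = nx/200: 1, 0.61, 0.35, 0.18, 0.09, 0.03, 0.01, 0
R0 = Σ lx·mx = 0 + 0.244 + 0.329 + 0.1512 + 0.0693 + 0.0273 + 0.0078 + 0 = 0.8286
R0 < 1, so the population is declining.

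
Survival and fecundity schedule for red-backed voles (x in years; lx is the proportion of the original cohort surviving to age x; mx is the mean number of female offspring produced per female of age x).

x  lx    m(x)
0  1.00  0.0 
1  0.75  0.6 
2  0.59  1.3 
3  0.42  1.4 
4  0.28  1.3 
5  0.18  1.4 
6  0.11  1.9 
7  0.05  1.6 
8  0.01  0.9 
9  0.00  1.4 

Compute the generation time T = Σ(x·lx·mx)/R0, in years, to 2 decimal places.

3.07

lx·mx: 0, 0.45, 0.767, 0.588, 0.364, 0.252, 0.209, 0.08, 0.009, 0 → R0 = 2.719
x·lx·mx: 0, 0.45, 1.534, 1.764, 1.456, 1.26, 1.254, 0.56, 0.072, 0 → Σ = 8.35
T = 8.35 / 2.719 = 3.070982… → 3.07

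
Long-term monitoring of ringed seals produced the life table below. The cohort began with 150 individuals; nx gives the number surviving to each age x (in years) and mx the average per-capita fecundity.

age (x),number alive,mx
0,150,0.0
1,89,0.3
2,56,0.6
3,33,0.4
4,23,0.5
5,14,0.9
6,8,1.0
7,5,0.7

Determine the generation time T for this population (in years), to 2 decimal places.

2.89

lx = nx/n0 = nx/150: 1, 0.59333…, 0.37333…, 0.22, 0.15333…, 0.09333…, 0.05333…, 0.03333…
lx·mx: 0, 0.178…, 0.224…, 0.088, 0.076667…, 0.084…, 0.053333…, 0.023333… → R0 = 0.727333…
x·lx·mx: 0, 0.178…, 0.448…, 0.264, 0.306667…, 0.42…, 0.32…, 0.163333… → Σ = 2.1…
T = 2.1… / 0.727333… = 2.887259… → 2.89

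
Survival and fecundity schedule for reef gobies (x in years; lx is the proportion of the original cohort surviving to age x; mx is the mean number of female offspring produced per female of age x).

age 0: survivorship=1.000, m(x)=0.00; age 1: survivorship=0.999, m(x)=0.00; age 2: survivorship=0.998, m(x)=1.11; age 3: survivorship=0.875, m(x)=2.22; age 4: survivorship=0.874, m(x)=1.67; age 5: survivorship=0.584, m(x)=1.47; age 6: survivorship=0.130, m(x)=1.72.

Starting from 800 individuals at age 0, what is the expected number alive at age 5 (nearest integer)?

Expected survivors = N0 · l_5 = 800 × 0.584 = 467.2 → 467

467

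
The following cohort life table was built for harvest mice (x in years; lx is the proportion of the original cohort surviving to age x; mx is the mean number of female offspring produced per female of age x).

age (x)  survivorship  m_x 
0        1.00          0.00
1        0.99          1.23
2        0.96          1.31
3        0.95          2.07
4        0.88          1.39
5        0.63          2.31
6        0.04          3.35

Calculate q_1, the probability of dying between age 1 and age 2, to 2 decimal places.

0.03

q_1 = (l_1 − l_2) / l_1 = (0.99 − 0.96) / 0.99
     = 0.03 / 0.99 = 0.030303… → 0.03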